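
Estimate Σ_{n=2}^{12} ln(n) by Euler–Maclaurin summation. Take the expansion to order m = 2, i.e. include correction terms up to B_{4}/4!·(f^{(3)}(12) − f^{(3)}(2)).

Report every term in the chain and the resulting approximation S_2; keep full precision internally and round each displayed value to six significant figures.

S_2 ≈ 19.9872

The integral term ∫_2^12 ln(x) dx = 18.4326.
Boundary: ½(f(2) + f(12)) = ½(0.693147 + 2.48491) = 1.58903.
So far: 20.0216.
k=1: B_{2}/(2)! × [f^{(1)}(12) − f^{(1)}(2)] = 1/12 × (0.0833333 − 0.500000) = -0.0347222.
After k=1: 19.9869.
k=2: B_{4}/(4)! × [f^{(3)}(12) − f^{(3)}(2)] = −1/720 × (0.00115741 − 0.250000) = 0.000345615.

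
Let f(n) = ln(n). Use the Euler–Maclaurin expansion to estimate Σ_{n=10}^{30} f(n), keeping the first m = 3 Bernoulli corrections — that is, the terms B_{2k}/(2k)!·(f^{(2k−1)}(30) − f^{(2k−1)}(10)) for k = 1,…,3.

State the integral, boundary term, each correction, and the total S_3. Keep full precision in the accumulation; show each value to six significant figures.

S_3 ≈ 61.8564

The integral term ∫_10^30 ln(x) dx = 59.0101.
Boundary: ½(f(10) + f(30)) = ½(2.30259 + 3.40120) = 2.85189.
So far: 61.8620.
Correction k=1: B_{2}/2! · (f^{(1)}(30) − f^{(1)}(10)) = 1/12 · (0.0333333 − 0.100000) = -0.00555556.
Partial sum through k=1: 61.8564.
Correction k=2: B_{4}/4! · (f^{(3)}(30) − f^{(3)}(10)) = −1/720 · (7.40741e-05 − 0.00200000) = 2.67490e-06.
Partial sum through k=2: 61.8564.
Correction k=3: B_{6}/6! · (f^{(5)}(30) − f^{(5)}(10)) = 1/30240 · (9.87654e-07 − 0.000240000) = -7.90385e-09.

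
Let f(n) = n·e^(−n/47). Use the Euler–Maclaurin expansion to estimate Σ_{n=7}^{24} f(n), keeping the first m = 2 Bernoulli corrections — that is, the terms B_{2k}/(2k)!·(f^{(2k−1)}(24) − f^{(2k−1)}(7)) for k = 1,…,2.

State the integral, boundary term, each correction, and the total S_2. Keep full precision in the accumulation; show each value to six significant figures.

The integral term ∫_7^24 x·e^(−x/47) dx = 184.227.
½[f(7) + f(24)] = ½[6.03137 + 14.4027] = 10.2170.
So far: 194.444.
Correction k=1: B_{2}/2! · (f^{(1)}(24) − f^{(1)}(7)) = 1/12 · (0.293672 − 0.733297) = -0.0366354.
Running total after k=1: 194.407.
Correction k=2: B_{4}/4! · (f^{(3)}(24) − f^{(3)}(7)) = −1/720 · (0.000676277 − 0.00111206) = 6.05257e-07.

S_2 ≈ 194.407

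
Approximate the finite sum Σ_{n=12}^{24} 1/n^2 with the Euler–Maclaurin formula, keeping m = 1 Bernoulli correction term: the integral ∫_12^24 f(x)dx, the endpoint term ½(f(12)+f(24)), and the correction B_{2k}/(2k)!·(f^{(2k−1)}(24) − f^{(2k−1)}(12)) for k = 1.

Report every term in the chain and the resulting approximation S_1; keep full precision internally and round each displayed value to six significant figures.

S_1 ≈ 0.0460913

∫_12^24 1/x^2 dx evaluates to 0.0416667.
½[f(12) + f(24)] = ½[0.00694444 + 0.00173611] = 0.00434028.
Running total after boundary: 0.0460069.
k=1: B_{2}/(2)! × [f^{(1)}(24) − f^{(1)}(12)] = 1/12 × (-0.000144676 − (-0.00115741)) = 8.43943e-05.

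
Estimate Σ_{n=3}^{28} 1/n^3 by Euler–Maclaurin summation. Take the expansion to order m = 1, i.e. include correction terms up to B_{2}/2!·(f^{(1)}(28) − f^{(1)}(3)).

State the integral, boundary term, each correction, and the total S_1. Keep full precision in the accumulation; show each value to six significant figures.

Integral: ∫_3^28 1/x^3 dx = 0.0549178.
Endpoint term: (f(3) + f(28))/2 = (0.0370370 + 4.55539e-05)/2 = 0.0185413.
Running total after boundary: 0.0734591.
k=1: B_{2}/(2)! × [f^{(1)}(28) − f^{(1)}(3)] = 1/12 × (-4.88078e-06 − (-0.0370370)) = 0.00308601.

S_1 ≈ 0.0765451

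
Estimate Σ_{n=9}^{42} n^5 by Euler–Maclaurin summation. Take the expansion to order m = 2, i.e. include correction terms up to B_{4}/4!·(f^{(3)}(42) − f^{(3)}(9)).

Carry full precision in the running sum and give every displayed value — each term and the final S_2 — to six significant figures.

The integral term ∫_9^42 x^5 dx = 9.14750e+08.
½[f(9) + f(42)] = ½[59049.0 + 1.30691e+08] = 6.53751e+07.
Running total after boundary: 9.80125e+08.
Correction k=1: B_{2}/2! · (f^{(1)}(42) − f^{(1)}(9)) = 1/12 · (1.55585e+07 − 32805.0) = 1.29381e+06.
After k=1: 9.81419e+08.
Correction k=2: B_{4}/4! · (f^{(3)}(42) − f^{(3)}(9)) = −1/720 · (105840 − 4860.00) = -140.250.

S_2 ≈ 9.81419e+08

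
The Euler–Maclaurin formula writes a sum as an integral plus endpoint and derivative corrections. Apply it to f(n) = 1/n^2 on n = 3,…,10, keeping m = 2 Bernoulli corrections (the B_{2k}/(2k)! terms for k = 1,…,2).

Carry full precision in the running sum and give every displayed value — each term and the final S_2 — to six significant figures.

Integral: ∫_3^10 1/x^2 dx = 0.233333.
Endpoint term: (f(3) + f(10))/2 = (0.111111 + 0.0100000)/2 = 0.0605556.
Integral + boundary = 0.293889.
Order-1 term: 1/12 · (-0.00200000 − (-0.0740741)) = 0.00600617.
After k=1: 0.299895.
Order-2 term: −1/720 · (-0.000240000 − (-0.0987654)) = -0.000136841.

S_2 ≈ 0.299758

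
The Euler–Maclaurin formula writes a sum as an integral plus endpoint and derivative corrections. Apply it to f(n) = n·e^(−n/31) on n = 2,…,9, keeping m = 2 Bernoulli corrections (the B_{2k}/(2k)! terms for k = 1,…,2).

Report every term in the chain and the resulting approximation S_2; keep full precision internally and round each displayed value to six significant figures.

S_2 ≈ 35.8112

∫_2^9 x·e^(−x/31) dx evaluates to 31.5364.
Endpoint term: (f(2) + f(9))/2 = (1.87504 + 6.73220)/2 = 4.30362.
Integral + boundary = 35.8400.
Correction k=1: B_{2}/2! · (f^{(1)}(9) − f^{(1)}(2)) = 1/12 · (0.530854 − 0.877036) = -0.0288484.
After k=1: 35.8112.
Correction k=2: B_{4}/4! · (f^{(3)}(9) − f^{(3)}(2)) = −1/720 · (0.00210916 − 0.00286376) = 1.04807e-06.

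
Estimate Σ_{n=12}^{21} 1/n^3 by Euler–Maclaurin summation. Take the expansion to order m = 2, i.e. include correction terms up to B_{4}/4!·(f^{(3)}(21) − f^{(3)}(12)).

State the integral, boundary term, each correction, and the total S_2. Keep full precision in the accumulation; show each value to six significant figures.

S_2 ≈ 0.00269252

The integral term ∫_12^21 1/x^3 dx = 0.00233844.
Boundary: ½(f(12) + f(21)) = ½(0.000578704 + 0.000107980) = 0.000343342.
So far: 0.00268178.
Order-1 term: 1/12 · (-1.54257e-05 − (-0.000144676)) = 1.07709e-05.
Partial sum through k=1: 0.00269255.
Order-2 term: −1/720 · (-6.99577e-07 − (-2.00939e-05)) = -2.69365e-08.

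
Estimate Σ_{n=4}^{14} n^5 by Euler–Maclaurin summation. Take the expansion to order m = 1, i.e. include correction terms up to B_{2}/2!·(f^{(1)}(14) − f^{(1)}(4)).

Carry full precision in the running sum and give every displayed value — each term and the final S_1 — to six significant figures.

∫_4^14 x^5 dx evaluates to 1.25424e+06.
Endpoint term: (f(4) + f(14))/2 = (1024.00 + 537824)/2 = 269424.
Integral + boundary = 1.52366e+06.
Order-1 term: 1/12 · (192080 − 1280.00) = 15900.0.

S_1 ≈ 1.53956e+06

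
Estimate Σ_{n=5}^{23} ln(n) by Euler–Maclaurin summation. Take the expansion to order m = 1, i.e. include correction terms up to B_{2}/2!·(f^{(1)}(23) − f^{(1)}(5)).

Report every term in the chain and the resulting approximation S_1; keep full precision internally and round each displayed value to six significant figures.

S_1 ≈ 48.4286

The integral term ∫_5^23 ln(x) dx = 46.0692.
Boundary: ½(f(5) + f(23)) = ½(1.60944 + 3.13549) = 2.37247.
Integral + boundary = 48.4416.
k=1: B_{2}/(2)! × [f^{(1)}(23) − f^{(1)}(5)] = 1/12 × (0.0434783 − 0.200000) = -0.0130435.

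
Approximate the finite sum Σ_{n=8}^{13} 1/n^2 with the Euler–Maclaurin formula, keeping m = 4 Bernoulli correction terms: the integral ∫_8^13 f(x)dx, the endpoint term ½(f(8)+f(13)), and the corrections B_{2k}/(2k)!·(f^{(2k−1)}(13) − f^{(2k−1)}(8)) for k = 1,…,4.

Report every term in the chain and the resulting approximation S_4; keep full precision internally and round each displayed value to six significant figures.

S_4 ≈ 0.0590967

∫_8^13 1/x^2 dx evaluates to 0.0480769.
Boundary: ½(f(8) + f(13)) = ½(0.0156250 + 0.00591716) = 0.0107711.
Integral + boundary = 0.0588480.
Order-1 term: 1/12 · (-0.000910332 − (-0.00390625)) = 0.000249660.
Partial sum through k=1: 0.0590977.
Order-2 term: −1/720 · (-6.46390e-05 − (-0.000732422)) = -9.27476e-07.
Partial sum through k=2: 0.0590967.
Order-3 term: 1/30240 · (-1.14744e-05 − (-0.000343323)) = 1.09738e-08.
Partial sum through k=3: 0.0590967.
Order-4 term: −1/1209600 · (-3.80216e-06 − (-0.000300407)) = -2.45209e-10.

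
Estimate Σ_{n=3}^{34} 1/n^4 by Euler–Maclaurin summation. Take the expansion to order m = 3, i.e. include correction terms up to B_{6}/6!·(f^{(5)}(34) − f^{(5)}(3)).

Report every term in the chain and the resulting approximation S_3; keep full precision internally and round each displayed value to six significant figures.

∫_3^34 1/x^4 dx evaluates to 0.0123372.
½[f(3) + f(34)] = ½[0.0123457 + 7.48315e-07] = 0.00617321.
So far: 0.0185104.
k=1: B_{2}/(2)! × [f^{(1)}(34) − f^{(1)}(3)] = 1/12 × (-8.80370e-08 − (-0.0164609)) = 0.00137173.
Running total after k=1: 0.0198821.
k=2: B_{4}/(4)! × [f^{(3)}(34) − f^{(3)}(3)] = −1/720 × (-2.28470e-09 − (-0.0548697)) = -7.62079e-05.
Running total after k=2: 0.0198059.
k=3: B_{6}/(6)! × [f^{(5)}(34) − f^{(5)}(3)] = 1/30240 × (-1.10677e-10 − (-0.341411)) = 1.12901e-05.

S_3 ≈ 0.0198172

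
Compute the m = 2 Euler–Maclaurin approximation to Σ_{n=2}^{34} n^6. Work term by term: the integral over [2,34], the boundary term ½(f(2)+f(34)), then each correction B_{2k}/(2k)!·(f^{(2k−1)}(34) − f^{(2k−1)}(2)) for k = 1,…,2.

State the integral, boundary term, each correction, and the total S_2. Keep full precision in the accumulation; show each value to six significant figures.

S_2 ≈ 8.29845e+09

The integral term ∫_2^34 x^6 dx = 7.50334e+09.
Boundary: ½(f(2) + f(34)) = ½(64.0000 + 1.54480e+09) = 7.72402e+08.
Running total after boundary: 8.27574e+09.
Order-1 term: 1/12 · (2.72613e+08 − 192.000) = 2.27177e+07.
Running total after k=1: 8.29846e+09.
Order-2 term: −1/720 · (4.71648e+06 − 960.000) = -6549.33.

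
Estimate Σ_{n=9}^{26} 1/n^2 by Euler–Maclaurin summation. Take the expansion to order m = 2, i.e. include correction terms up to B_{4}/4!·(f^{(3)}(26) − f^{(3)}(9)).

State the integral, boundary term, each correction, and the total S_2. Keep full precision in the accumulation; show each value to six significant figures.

∫_9^26 1/x^2 dx evaluates to 0.0726496.
Boundary: ½(f(9) + f(26)) = ½(0.0123457 + 0.00147929) = 0.00691248.
So far: 0.0795621.
Correction k=1: B_{2}/2! · (f^{(1)}(26) − f^{(1)}(9)) = 1/12 · (-0.000113792 − (-0.00274348)) = 0.000219141.
Running total after k=1: 0.0797812.
Correction k=2: B_{4}/4! · (f^{(3)}(26) − f^{(3)}(9)) = −1/720 · (-2.01997e-06 − (-0.000406442)) = -5.61697e-07.

S_2 ≈ 0.0797806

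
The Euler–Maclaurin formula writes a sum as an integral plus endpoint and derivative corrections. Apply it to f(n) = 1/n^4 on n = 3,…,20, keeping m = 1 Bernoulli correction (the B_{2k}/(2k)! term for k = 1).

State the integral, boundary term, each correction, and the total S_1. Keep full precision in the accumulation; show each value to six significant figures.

Integral: ∫_3^20 1/x^4 dx = 0.0123040.
Endpoint term: (f(3) + f(20))/2 = (0.0123457 + 6.25000e-06)/2 = 0.00617596.
So far: 0.0184800.
Order-1 term: 1/12 · (-1.25000e-06 − (-0.0164609)) = 0.00137164.

S_1 ≈ 0.0198516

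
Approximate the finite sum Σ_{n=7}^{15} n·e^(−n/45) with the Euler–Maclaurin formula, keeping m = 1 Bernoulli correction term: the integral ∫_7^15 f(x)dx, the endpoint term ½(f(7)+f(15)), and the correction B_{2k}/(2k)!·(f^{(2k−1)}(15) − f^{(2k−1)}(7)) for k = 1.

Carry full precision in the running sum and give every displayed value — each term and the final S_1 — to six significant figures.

Integral: ∫_7^15 x·e^(−x/45) dx = 68.2639.
Boundary: ½(f(7) + f(15)) = ½(5.99158 + 10.7480) = 8.36977.
So far: 76.6337.
k=1: B_{2}/(2)! × [f^{(1)}(15) − f^{(1)}(7)] = 1/12 × (0.477688 − 0.722793) = -0.0204255.

S_1 ≈ 76.6133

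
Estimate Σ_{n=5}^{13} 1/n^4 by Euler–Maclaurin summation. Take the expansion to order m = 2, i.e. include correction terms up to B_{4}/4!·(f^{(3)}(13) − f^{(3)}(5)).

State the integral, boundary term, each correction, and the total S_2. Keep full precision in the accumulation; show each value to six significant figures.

The integral term ∫_5^13 1/x^4 dx = 0.00251494.
Endpoint term: (f(5) + f(13))/2 = (0.00160000 + 3.50128e-05)/2 = 0.000817506.
So far: 0.00333245.
Order-1 term: 1/12 · (-1.07732e-05 − (-0.00128000)) = 0.000105769.
After k=1: 0.00343822.
Order-2 term: −1/720 · (-1.91240e-06 − (-0.00153600)) = -2.13068e-06.

S_2 ≈ 0.00343609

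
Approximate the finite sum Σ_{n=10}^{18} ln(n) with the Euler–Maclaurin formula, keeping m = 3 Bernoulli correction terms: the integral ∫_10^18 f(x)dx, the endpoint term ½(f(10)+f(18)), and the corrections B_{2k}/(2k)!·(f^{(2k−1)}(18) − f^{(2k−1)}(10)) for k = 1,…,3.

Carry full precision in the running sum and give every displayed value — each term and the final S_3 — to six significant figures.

S_3 ≈ 23.5936

The integral term ∫_10^18 ln(x) dx = 21.0008.
Endpoint term: (f(10) + f(18))/2 = (2.30259 + 2.89037)/2 = 2.59648.
So far: 23.5973.
Correction k=1: B_{2}/2! · (f^{(1)}(18) − f^{(1)}(10)) = 1/12 · (0.0555556 − 0.100000) = -0.00370370.
After k=1: 23.5936.
Correction k=2: B_{4}/4! · (f^{(3)}(18) − f^{(3)}(10)) = −1/720 · (0.000342936 − 0.00200000) = 2.30148e-06.
After k=2: 23.5936.
Correction k=3: B_{6}/6! · (f^{(5)}(18) − f^{(5)}(10)) = 1/30240 · (1.27013e-05 − 0.000240000) = -7.51649e-09.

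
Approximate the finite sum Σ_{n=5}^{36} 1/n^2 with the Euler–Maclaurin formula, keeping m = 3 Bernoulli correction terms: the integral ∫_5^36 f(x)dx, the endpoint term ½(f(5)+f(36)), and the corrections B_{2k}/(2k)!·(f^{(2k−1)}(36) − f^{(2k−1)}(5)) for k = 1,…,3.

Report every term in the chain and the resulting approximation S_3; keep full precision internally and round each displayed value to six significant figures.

S_3 ≈ 0.193927

∫_5^36 1/x^2 dx evaluates to 0.172222.
½[f(5) + f(36)] = ½[0.0400000 + 0.000771605] = 0.0203858.
So far: 0.192608.
Order-1 term: 1/12 · (-4.28669e-05 − (-0.0160000)) = 0.00132976.
After k=1: 0.193938.
Order-2 term: −1/720 · (-3.96916e-07 − (-0.00768000)) = -1.06661e-05.
After k=2: 0.193927.
Order-3 term: 1/30240 · (-9.18787e-09 − (-0.00921600)) = 3.04762e-07.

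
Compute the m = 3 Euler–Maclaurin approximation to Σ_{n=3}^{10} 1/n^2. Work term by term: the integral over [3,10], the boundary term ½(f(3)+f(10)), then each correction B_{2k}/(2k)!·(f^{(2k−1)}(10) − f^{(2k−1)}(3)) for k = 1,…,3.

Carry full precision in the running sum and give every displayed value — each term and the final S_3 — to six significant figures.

∫_3^10 1/x^2 dx evaluates to 0.233333.
Endpoint term: (f(3) + f(10))/2 = (0.111111 + 0.0100000)/2 = 0.0605556.
So far: 0.293889.
k=1: B_{2}/(2)! × [f^{(1)}(10) − f^{(1)}(3)] = 1/12 × (-0.00200000 − (-0.0740741)) = 0.00600617.
After k=1: 0.299895.
k=2: B_{4}/(4)! × [f^{(3)}(10) − f^{(3)}(3)] = −1/720 × (-0.000240000 − (-0.0987654)) = -0.000136841.
After k=2: 0.299758.
k=3: B_{6}/(6)! × [f^{(5)}(10) − f^{(5)}(3)] = 1/30240 × (-7.20000e-05 − (-0.329218)) = 1.08845e-05.

S_3 ≈ 0.299769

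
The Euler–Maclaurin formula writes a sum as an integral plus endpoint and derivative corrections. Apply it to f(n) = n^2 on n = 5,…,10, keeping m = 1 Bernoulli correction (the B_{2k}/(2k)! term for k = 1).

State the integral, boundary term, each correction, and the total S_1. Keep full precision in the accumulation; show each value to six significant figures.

S_1 ≈ 355.000

Integral: ∫_5^10 x^2 dx = 291.667.
Boundary: ½(f(5) + f(10)) = ½(25.0000 + 100.000) = 62.5000.
Integral + boundary = 354.167.
Order-1 term: 1/12 · (20.0000 − 10.0000) = 0.833333.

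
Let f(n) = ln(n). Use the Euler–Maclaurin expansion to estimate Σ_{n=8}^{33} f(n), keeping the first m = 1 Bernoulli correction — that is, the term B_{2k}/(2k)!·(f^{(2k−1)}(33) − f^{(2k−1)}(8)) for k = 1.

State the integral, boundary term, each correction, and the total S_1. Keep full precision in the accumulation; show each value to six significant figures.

∫_8^33 ln(x) dx evaluates to 73.7492.
Endpoint term: (f(8) + f(33))/2 = (2.07944 + 3.49651)/2 = 2.78797.
Running total after boundary: 76.5372.
Order-1 term: 1/12 · (0.0303030 − 0.125000) = -0.00789141.

S_1 ≈ 76.5293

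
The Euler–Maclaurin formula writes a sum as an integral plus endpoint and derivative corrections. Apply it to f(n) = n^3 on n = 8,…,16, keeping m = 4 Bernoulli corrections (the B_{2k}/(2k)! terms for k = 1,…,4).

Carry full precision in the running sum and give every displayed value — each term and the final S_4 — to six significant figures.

S_4 ≈ 17712.0

Integral: ∫_8^16 x^3 dx = 15360.0.
½[f(8) + f(16)] = ½[512.000 + 4096.00] = 2304.00.
Running total after boundary: 17664.0.
Correction k=1: B_{2}/2! · (f^{(1)}(16) − f^{(1)}(8)) = 1/12 · (768.000 − 192.000) = 48.0000.
After k=1: 17712.0.
Correction k=2: B_{4}/4! · (f^{(3)}(16) − f^{(3)}(8)) = −1/720 · (6.00000 − 6.00000) = 0.00000.
After k=2: 17712.0.
Correction k=3: B_{6}/6! · (f^{(5)}(16) − f^{(5)}(8)) = 1/30240 · (0.00000 − 0.00000) = 0.00000.
After k=3: 17712.0.
Correction k=4: B_{8}/8! · (f^{(7)}(16) − f^{(7)}(8)) = −1/1209600 · (0.00000 − 0.00000) = 0.00000.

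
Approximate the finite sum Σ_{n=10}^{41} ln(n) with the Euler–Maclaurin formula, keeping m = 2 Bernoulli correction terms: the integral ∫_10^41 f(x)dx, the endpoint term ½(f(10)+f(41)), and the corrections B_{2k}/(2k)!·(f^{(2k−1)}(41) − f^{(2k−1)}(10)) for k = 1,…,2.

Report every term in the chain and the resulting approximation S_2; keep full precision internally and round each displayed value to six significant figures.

Integral: ∫_10^41 ln(x) dx = 98.2306.
Boundary: ½(f(10) + f(41)) = ½(2.30259 + 3.71357) = 3.00808.
Running total after boundary: 101.239.
Order-1 term: 1/12 · (0.0243902 − 0.100000) = -0.00630081.
Partial sum through k=1: 101.232.
Order-2 term: −1/720 · (2.90187e-05 − 0.00200000) = 2.73747e-06.

S_2 ≈ 101.232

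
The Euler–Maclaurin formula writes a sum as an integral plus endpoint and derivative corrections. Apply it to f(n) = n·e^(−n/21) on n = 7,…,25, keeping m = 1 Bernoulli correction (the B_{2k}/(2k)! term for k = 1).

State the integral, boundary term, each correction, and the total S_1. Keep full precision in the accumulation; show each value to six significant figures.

Integral: ∫_7^25 x·e^(−x/21) dx = 127.583.
Boundary: ½(f(7) + f(25)) = ½(5.01572 + 7.60191) = 6.30881.
Running total after boundary: 133.891.
Order-1 term: 1/12 · (-0.0579193 − 0.477688) = -0.0446339.

S_1 ≈ 133.847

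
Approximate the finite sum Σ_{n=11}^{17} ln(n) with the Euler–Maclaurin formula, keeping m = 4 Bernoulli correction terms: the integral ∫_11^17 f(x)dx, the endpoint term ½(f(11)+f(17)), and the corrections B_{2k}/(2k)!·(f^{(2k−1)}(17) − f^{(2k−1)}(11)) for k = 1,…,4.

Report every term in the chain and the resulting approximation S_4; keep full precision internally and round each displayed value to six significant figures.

Integral: ∫_11^17 ln(x) dx = 15.7878.
½[f(11) + f(17)] = ½[2.39790 + 2.83321] = 2.61555.
Running total after boundary: 18.4033.
Correction k=1: B_{2}/2! · (f^{(1)}(17) − f^{(1)}(11)) = 1/12 · (0.0588235 − 0.0909091) = -0.00267380.
Running total after k=1: 18.4007.
Correction k=2: B_{4}/4! · (f^{(3)}(17) − f^{(3)}(11)) = −1/720 · (0.000407083 − 0.00150263) = 1.52159e-06.
Running total after k=2: 18.4007.
Correction k=3: B_{6}/6! · (f^{(5)}(17) − f^{(5)}(11)) = 1/30240 · (1.69031e-05 − 0.000149021) = -4.36898e-09.
Running total after k=3: 18.4007.
Correction k=4: B_{8}/8! · (f^{(7)}(17) − f^{(7)}(11)) = −1/1209600 · (1.75465e-06 − 3.69474e-05) = 2.90945e-11.

S_4 ≈ 18.4007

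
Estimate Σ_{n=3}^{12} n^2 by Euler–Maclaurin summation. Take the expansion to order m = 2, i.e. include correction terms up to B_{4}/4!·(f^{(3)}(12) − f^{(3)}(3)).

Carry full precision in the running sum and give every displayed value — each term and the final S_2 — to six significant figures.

The integral term ∫_3^12 x^2 dx = 567.000.
Endpoint term: (f(3) + f(12))/2 = (9.00000 + 144.000)/2 = 76.5000.
Integral + boundary = 643.500.
Correction k=1: B_{2}/2! · (f^{(1)}(12) − f^{(1)}(3)) = 1/12 · (24.0000 − 6.00000) = 1.50000.
Running total after k=1: 645.000.
Correction k=2: B_{4}/4! · (f^{(3)}(12) − f^{(3)}(3)) = −1/720 · (0.00000 − 0.00000) = 0.00000.

S_2 ≈ 645.000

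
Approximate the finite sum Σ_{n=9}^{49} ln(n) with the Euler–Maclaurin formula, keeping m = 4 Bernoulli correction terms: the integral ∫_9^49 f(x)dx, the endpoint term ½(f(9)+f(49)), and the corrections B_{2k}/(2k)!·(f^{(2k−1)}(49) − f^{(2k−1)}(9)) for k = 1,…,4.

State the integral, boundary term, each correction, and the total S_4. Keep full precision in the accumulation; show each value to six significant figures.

S_4 ≈ 133.961

∫_9^49 ln(x) dx evaluates to 130.924.
½[f(9) + f(49)] = ½[2.19722 + 3.89182] = 3.04452.
So far: 133.969.
Correction k=1: B_{2}/2! · (f^{(1)}(49) − f^{(1)}(9)) = 1/12 · (0.0204082 − 0.111111) = -0.00755858.
Running total after k=1: 133.961.
Correction k=2: B_{4}/4! · (f^{(3)}(49) − f^{(3)}(9)) = −1/720 · (1.69997e-05 − 0.00274348) = 3.78678e-06.
Running total after k=2: 133.961.
Correction k=3: B_{6}/6! · (f^{(5)}(49) − f^{(5)}(9)) = 1/30240 · (8.49632e-08 − 0.000406442) = -1.34377e-08.
Running total after k=3: 133.961.
Correction k=4: B_{8}/8! · (f^{(7)}(49) − f^{(7)}(9)) = −1/1209600 · (1.06160e-09 − 0.000150534) = 1.24449e-10.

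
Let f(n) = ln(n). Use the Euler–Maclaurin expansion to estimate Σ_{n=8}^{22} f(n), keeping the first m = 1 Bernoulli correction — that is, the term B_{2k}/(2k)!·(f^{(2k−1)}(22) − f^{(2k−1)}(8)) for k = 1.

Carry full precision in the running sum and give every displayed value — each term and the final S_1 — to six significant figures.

Integral: ∫_8^22 ln(x) dx = 37.3674.
Boundary: ½(f(8) + f(22)) = ½(2.07944 + 3.09104) = 2.58524.
Running total after boundary: 39.9526.
k=1: B_{2}/(2)! × [f^{(1)}(22) − f^{(1)}(8)] = 1/12 × (0.0454545 − 0.125000) = -0.00662879.

S_1 ≈ 39.9460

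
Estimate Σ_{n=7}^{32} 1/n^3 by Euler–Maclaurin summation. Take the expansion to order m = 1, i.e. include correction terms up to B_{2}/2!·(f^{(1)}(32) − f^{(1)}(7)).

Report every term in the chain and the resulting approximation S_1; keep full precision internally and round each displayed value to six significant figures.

Integral: ∫_7^32 1/x^3 dx = 0.00971580.
½[f(7) + f(32)] = ½[0.00291545 + 3.05176e-05] = 0.00147298.
Running total after boundary: 0.0111888.
Order-1 term: 1/12 · (-2.86102e-06 − (-0.00124948)) = 0.000103885.

S_1 ≈ 0.0112927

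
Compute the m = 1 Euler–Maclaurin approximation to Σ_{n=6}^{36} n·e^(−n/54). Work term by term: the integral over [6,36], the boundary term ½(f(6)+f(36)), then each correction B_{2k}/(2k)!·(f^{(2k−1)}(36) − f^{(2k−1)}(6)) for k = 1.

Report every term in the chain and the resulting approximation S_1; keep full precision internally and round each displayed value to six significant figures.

Integral: ∫_6^36 x·e^(−x/54) dx = 404.072.
Boundary: ½(f(6) + f(36)) = ½(5.36904 + 18.4830) = 11.9260.
So far: 415.998.
Order-1 term: 1/12 · (0.171139 − 0.795413) = -0.0520228.

S_1 ≈ 415.946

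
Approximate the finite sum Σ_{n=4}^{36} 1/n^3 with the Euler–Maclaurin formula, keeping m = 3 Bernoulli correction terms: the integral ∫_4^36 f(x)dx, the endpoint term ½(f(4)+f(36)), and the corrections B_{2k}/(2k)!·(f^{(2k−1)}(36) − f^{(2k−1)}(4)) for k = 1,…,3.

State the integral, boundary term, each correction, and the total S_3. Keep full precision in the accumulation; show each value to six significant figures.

S_3 ≈ 0.0396448

The integral term ∫_4^36 1/x^3 dx = 0.0308642.
Boundary: ½(f(4) + f(36)) = ½(0.0156250 + 2.14335e-05) = 0.00782322.
So far: 0.0386874.
Correction k=1: B_{2}/2! · (f^{(1)}(36) − f^{(1)}(4)) = 1/12 · (-1.78612e-06 − (-0.0117188)) = 0.000976414.
Running total after k=1: 0.0396638.
Correction k=2: B_{4}/4! · (f^{(3)}(36) − f^{(3)}(4)) = −1/720 · (-2.75636e-08 − (-0.0146484)) = -2.03450e-05.
Running total after k=2: 0.0396435.
Correction k=3: B_{6}/6! · (f^{(5)}(36) − f^{(5)}(4)) = 1/30240 · (-8.93265e-10 − (-0.0384521)) = 1.27157e-06.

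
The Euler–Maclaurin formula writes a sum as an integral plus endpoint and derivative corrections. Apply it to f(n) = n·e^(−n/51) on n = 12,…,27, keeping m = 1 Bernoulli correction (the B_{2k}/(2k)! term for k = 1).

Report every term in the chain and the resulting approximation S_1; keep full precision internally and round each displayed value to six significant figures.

S_1 ≈ 209.174

The integral term ∫_12^27 x·e^(−x/51) dx = 196.509.
Endpoint term: (f(12) + f(27))/2 = (9.48406 + 15.9017)/2 = 12.6929.
Integral + boundary = 209.202.
k=1: B_{2}/(2)! × [f^{(1)}(27) − f^{(1)}(12)] = 1/12 × (0.277154 − 0.604376) = -0.0272686.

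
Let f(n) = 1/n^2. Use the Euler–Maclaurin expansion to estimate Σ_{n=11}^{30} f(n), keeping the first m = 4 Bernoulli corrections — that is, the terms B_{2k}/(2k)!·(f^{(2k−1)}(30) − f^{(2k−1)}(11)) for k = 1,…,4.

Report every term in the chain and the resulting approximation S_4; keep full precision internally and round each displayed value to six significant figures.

The integral term ∫_11^30 1/x^2 dx = 0.0575758.
½[f(11) + f(30)] = ½[0.00826446 + 0.00111111] = 0.00468779.
Running total after boundary: 0.0622635.
k=1: B_{2}/(2)! × [f^{(1)}(30) − f^{(1)}(11)] = 1/12 × (-7.40741e-05 − (-0.00150263)) = 0.000119046.
Partial sum through k=1: 0.0623826.
k=2: B_{4}/(4)! × [f^{(3)}(30) − f^{(3)}(11)] = −1/720 × (-9.87654e-07 − (-0.000149021)) = -2.05602e-07.
Partial sum through k=2: 0.0623824.
k=3: B_{6}/(6)! × [f^{(5)}(30) − f^{(5)}(11)] = 1/30240 × (-3.29218e-08 − (-3.69474e-05)) = 1.22072e-09.
Partial sum through k=3: 0.0623824.
k=4: B_{8}/(8)! × [f^{(7)}(30) − f^{(7)}(11)] = −1/1209600 × (-2.04847e-09 − (-1.70996e-05)) = -1.41349e-11.

S_4 ≈ 0.0623824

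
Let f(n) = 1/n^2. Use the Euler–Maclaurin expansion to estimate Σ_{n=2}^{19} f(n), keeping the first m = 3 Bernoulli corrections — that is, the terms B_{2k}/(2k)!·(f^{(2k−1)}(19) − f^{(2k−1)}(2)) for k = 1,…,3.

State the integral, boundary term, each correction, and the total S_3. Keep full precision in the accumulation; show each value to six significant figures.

S_3 ≈ 0.593707

Integral: ∫_2^19 1/x^2 dx = 0.447368.
½[f(2) + f(19)] = ½[0.250000 + 0.00277008] = 0.126385.
Running total after boundary: 0.573753.
Order-1 term: 1/12 · (-0.000291588 − (-0.250000)) = 0.0208090.
Running total after k=1: 0.594562.
Order-2 term: −1/720 · (-9.69267e-06 − (-0.750000)) = -0.00104165.
Running total after k=2: 0.593521.
Order-3 term: 1/30240 · (-8.05485e-07 − (-5.62500)) = 0.000186012.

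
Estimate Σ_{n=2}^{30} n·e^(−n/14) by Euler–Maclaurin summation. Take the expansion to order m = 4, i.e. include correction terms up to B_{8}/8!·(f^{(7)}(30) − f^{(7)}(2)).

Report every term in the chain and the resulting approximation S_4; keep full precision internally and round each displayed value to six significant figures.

∫_2^30 x·e^(−x/14) dx evaluates to 121.912.
Boundary: ½(f(2) + f(30)) = ½(1.73376 + 3.51957) = 2.62667.
Running total after boundary: 124.539.
Correction k=1: B_{2}/2! · (f^{(1)}(30) − f^{(1)}(2)) = 1/12 · (-0.134079 − 0.743038) = -0.0730931.
Partial sum through k=1: 124.466.
Correction k=2: B_{4}/4! · (f^{(3)}(30) − f^{(3)}(2)) = −1/720 · (0.000513058 − 0.0126367) = 1.68384e-05.
Partial sum through k=2: 124.466.
Correction k=3: B_{6}/6! · (f^{(5)}(30) − f^{(5)}(2)) = 1/30240 · (8.72547e-06 − 0.000109604) = -3.33593e-09.
Partial sum through k=3: 124.466.
Correction k=4: B_{8}/8! · (f^{(7)}(30) − f^{(7)}(2)) = −1/1209600 · (7.56801e-08 − 7.89465e-07) = 5.90100e-13.

S_4 ≈ 124.466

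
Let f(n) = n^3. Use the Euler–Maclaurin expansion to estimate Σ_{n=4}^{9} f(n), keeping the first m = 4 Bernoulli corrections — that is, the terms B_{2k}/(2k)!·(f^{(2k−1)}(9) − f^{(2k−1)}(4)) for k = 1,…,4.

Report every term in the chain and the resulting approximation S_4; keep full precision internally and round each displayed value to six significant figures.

The integral term ∫_4^9 x^3 dx = 1576.25.
Endpoint term: (f(4) + f(9))/2 = (64.0000 + 729.000)/2 = 396.500.
So far: 1972.75.
Order-1 term: 1/12 · (243.000 − 48.0000) = 16.2500.
Partial sum through k=1: 1989.00.
Order-2 term: −1/720 · (6.00000 − 6.00000) = 0.00000.
Partial sum through k=2: 1989.00.
Order-3 term: 1/30240 · (0.00000 − 0.00000) = 0.00000.
Partial sum through k=3: 1989.00.
Order-4 term: −1/1209600 · (0.00000 − 0.00000) = 0.00000.

S_4 ≈ 1989.00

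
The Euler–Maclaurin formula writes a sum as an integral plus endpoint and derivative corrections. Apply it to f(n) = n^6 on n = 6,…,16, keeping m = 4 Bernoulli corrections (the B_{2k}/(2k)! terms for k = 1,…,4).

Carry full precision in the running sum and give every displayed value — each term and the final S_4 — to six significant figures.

S_4 ≈ 4.72396e+07

Integral: ∫_6^16 x^6 dx = 3.83079e+07.
½[f(6) + f(16)] = ½[46656.0 + 1.67772e+07] = 8.41194e+06.
Integral + boundary = 4.67199e+07.
Order-1 term: 1/12 · (6.29146e+06 − 46656.0) = 520400.
Running total after k=1: 4.72403e+07.
Order-2 term: −1/720 · (491520 − 25920.0) = -646.667.
Running total after k=2: 4.72396e+07.
Order-3 term: 1/30240 · (11520.0 − 4320.00) = 0.238095.
Running total after k=3: 4.72396e+07.
Order-4 term: −1/1209600 · (0.00000 − 0.00000) = 0.00000.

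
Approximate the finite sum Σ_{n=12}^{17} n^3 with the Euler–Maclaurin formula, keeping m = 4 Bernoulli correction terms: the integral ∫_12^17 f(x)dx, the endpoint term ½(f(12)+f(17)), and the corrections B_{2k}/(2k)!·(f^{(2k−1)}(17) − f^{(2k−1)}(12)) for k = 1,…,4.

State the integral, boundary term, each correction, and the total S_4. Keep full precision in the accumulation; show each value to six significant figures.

∫_12^17 x^3 dx evaluates to 15696.2.
½[f(12) + f(17)] = ½[1728.00 + 4913.00] = 3320.50.
Running total after boundary: 19016.8.
Order-1 term: 1/12 · (867.000 − 432.000) = 36.2500.
After k=1: 19053.0.
Order-2 term: −1/720 · (6.00000 − 6.00000) = 0.00000.
After k=2: 19053.0.
Order-3 term: 1/30240 · (0.00000 − 0.00000) = 0.00000.
After k=3: 19053.0.
Order-4 term: −1/1209600 · (0.00000 − 0.00000) = 0.00000.

S_4 ≈ 19053.0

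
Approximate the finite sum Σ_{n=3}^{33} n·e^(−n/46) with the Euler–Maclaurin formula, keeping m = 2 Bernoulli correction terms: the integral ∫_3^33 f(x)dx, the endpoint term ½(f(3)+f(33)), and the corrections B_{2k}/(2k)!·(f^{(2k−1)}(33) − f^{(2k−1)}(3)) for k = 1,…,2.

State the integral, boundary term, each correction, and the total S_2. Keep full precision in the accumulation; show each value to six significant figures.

∫_3^33 x·e^(−x/46) dx evaluates to 338.213.
½[f(3) + f(33)] = ½[2.81059 + 16.1048] = 9.45769.
Integral + boundary = 347.671.
Order-1 term: 1/12 · (0.137920 − 0.875764) = -0.0614870.
Running total after k=1: 347.609.
Order-2 term: −1/720 · (0.000526450 − 0.00129938) = 1.07352e-06.

S_2 ≈ 347.609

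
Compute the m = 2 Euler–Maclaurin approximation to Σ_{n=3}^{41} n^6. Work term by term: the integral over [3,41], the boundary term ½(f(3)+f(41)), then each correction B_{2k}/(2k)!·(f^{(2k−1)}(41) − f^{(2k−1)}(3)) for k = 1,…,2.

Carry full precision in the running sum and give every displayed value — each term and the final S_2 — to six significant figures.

∫_3^41 x^6 dx evaluates to 2.78220e+10.
Endpoint term: (f(3) + f(41))/2 = (729.000 + 4.75010e+09)/2 = 2.37505e+09.
So far: 3.01971e+10.
Correction k=1: B_{2}/2! · (f^{(1)}(41) − f^{(1)}(3)) = 1/12 · (6.95137e+08 − 1458.00) = 5.79280e+07.
Running total after k=1: 3.02550e+10.
Correction k=2: B_{4}/4! · (f^{(3)}(41) − f^{(3)}(3)) = −1/720 · (8.27052e+06 − 3240.00) = -11482.3.

S_2 ≈ 3.02550e+10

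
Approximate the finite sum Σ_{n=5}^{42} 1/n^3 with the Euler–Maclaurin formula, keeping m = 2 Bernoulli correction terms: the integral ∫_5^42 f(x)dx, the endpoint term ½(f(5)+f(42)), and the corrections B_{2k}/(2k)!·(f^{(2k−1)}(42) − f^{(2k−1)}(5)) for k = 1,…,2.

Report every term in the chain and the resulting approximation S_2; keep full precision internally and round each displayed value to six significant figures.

S_2 ≈ 0.0241179

The integral term ∫_5^42 1/x^3 dx = 0.0197166.
½[f(5) + f(42)] = ½[0.00800000 + 1.34975e-05] = 0.00400675.
Running total after boundary: 0.0237233.
Correction k=1: B_{2}/2! · (f^{(1)}(42) − f^{(1)}(5)) = 1/12 · (-9.64104e-07 − (-0.00480000)) = 0.000399920.
After k=1: 0.0241232.
Correction k=2: B_{4}/4! · (f^{(3)}(42) − f^{(3)}(5)) = −1/720 · (-1.09309e-08 − (-0.00384000)) = -5.33332e-06.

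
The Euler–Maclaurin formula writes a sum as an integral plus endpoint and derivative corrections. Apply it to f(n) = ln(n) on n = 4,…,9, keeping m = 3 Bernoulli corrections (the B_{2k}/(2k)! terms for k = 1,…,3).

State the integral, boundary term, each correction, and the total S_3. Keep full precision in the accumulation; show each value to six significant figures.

∫_4^9 ln(x) dx evaluates to 9.22984.
Boundary: ½(f(4) + f(9)) = ½(1.38629 + 2.19722) = 1.79176.
So far: 11.0216.
k=1: B_{2}/(2)! × [f^{(1)}(9) − f^{(1)}(4)] = 1/12 × (0.111111 − 0.250000) = -0.0115741.
Running total after k=1: 11.0100.
k=2: B_{4}/(4)! × [f^{(3)}(9) − f^{(3)}(4)] = −1/720 × (0.00274348 − 0.0312500) = 3.95924e-05.
Running total after k=2: 11.0101.
k=3: B_{6}/(6)! × [f^{(5)}(9) − f^{(5)}(4)] = 1/30240 × (0.000406442 − 0.0234375) = -7.61609e-07.

S_3 ≈ 11.0101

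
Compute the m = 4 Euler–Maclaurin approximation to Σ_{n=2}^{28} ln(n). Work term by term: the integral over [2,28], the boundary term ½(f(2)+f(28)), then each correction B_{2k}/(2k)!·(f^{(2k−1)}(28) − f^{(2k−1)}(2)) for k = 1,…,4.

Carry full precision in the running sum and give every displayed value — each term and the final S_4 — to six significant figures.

∫_2^28 ln(x) dx evaluates to 65.9154.
½[f(2) + f(28)] = ½[0.693147 + 3.33220] = 2.01268.
Integral + boundary = 67.9281.
k=1: B_{2}/(2)! × [f^{(1)}(28) − f^{(1)}(2)] = 1/12 × (0.0357143 − 0.500000) = -0.0386905.
Running total after k=1: 67.8894.
k=2: B_{4}/(4)! × [f^{(3)}(28) − f^{(3)}(2)] = −1/720 × (9.11079e-05 − 0.250000) = 0.000347096.
Running total after k=2: 67.8898.
k=3: B_{6}/(6)! × [f^{(5)}(28) − f^{(5)}(2)] = 1/30240 × (1.39451e-06 − 0.750000) = -2.48015e-05.
Running total after k=3: 67.8897.
k=4: B_{8}/(8)! × [f^{(7)}(28) − f^{(7)}(2)] = −1/1209600 × (5.33613e-08 − 5.62500) = 4.65030e-06.

S_4 ≈ 67.8897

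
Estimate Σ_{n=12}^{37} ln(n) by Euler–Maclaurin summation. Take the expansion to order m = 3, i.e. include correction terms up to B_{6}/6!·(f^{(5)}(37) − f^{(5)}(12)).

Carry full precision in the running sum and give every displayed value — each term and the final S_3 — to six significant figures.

S_3 ≈ 81.8283

∫_12^37 ln(x) dx evaluates to 78.7851.
Endpoint term: (f(12) + f(37))/2 = (2.48491 + 3.61092)/2 = 3.04791.
Running total after boundary: 81.8330.
Correction k=1: B_{2}/2! · (f^{(1)}(37) − f^{(1)}(12)) = 1/12 · (0.0270270 − 0.0833333) = -0.00469219.
Partial sum through k=1: 81.8283.
Correction k=2: B_{4}/4! · (f^{(3)}(37) − f^{(3)}(12)) = −1/720 · (3.94843e-05 − 0.00115741) = 1.55267e-06.
Partial sum through k=2: 81.8283.
Correction k=3: B_{6}/6! · (f^{(5)}(37) − f^{(5)}(12)) = 1/30240 · (3.46101e-07 − 9.64506e-05) = -3.17806e-09.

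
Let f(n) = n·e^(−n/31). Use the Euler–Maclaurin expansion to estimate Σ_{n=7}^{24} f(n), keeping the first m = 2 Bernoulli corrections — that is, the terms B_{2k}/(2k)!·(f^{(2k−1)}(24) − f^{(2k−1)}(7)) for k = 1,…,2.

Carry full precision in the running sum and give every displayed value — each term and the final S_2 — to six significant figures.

S_2 ≈ 162.043

The integral term ∫_7^24 x·e^(−x/31) dx = 153.760.
Endpoint term: (f(7) + f(24))/2 = (5.58511 + 11.0658)/2 = 8.32546.
So far: 162.086.
Order-1 term: 1/12 · (0.104114 − 0.617708) = -0.0427995.
After k=1: 162.043.
Order-2 term: −1/720 · (0.00106791 − 0.00230328) = 1.71579e-06.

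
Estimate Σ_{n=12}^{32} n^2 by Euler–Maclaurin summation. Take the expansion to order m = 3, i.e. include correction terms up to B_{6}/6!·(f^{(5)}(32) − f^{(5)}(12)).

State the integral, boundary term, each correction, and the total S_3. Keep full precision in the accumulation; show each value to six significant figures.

The integral term ∫_12^32 x^2 dx = 10346.7.
Boundary: ½(f(12) + f(32)) = ½(144.000 + 1024.00) = 584.000.
Integral + boundary = 10930.7.
k=1: B_{2}/(2)! × [f^{(1)}(32) − f^{(1)}(12)] = 1/12 × (64.0000 − 24.0000) = 3.33333.
Partial sum through k=1: 10934.0.
k=2: B_{4}/(4)! × [f^{(3)}(32) − f^{(3)}(12)] = −1/720 × (0.00000 − 0.00000) = 0.00000.
Partial sum through k=2: 10934.0.
k=3: B_{6}/(6)! × [f^{(5)}(32) − f^{(5)}(12)] = 1/30240 × (0.00000 − 0.00000) = 0.00000.

S_3 ≈ 10934.0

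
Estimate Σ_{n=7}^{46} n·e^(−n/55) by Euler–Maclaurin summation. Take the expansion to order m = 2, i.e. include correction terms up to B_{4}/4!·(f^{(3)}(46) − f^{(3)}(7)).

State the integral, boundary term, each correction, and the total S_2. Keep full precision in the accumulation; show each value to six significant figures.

Integral: ∫_7^46 x·e^(−x/55) dx = 595.594.
Boundary: ½(f(7) + f(46)) = ½(6.16345 + 19.9310) = 13.0472.
Integral + boundary = 608.642.
Order-1 term: 1/12 · (0.0709009 − 0.768431) = -0.0581275.
Running total after k=1: 608.584.
Order-2 term: −1/720 · (0.000309907 − 0.000836171) = 7.30923e-07.

S_2 ≈ 608.584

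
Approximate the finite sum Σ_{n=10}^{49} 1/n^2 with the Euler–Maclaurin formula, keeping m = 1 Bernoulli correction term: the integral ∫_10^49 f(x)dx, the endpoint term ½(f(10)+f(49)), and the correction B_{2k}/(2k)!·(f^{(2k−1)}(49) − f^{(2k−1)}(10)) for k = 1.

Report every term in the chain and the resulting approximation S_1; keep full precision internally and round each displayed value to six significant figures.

S_1 ≈ 0.0849653

Integral: ∫_10^49 1/x^2 dx = 0.0795918.
Boundary: ½(f(10) + f(49)) = ½(0.0100000 + 0.000416493) = 0.00520825.
So far: 0.0848001.
Order-1 term: 1/12 · (-1.69997e-05 − (-0.00200000)) = 0.000165250.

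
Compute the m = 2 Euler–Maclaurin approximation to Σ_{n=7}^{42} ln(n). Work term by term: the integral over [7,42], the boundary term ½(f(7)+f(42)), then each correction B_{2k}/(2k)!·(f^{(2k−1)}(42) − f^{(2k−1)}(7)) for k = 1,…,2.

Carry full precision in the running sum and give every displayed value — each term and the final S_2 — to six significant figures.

∫_7^42 ln(x) dx evaluates to 108.361.
Endpoint term: (f(7) + f(42))/2 = (1.94591 + 3.73767)/2 = 2.84179.
Integral + boundary = 111.203.
Correction k=1: B_{2}/2! · (f^{(1)}(42) − f^{(1)}(7)) = 1/12 · (0.0238095 − 0.142857) = -0.00992063.
Partial sum through k=1: 111.193.
Correction k=2: B_{4}/4! · (f^{(3)}(42) − f^{(3)}(7)) = −1/720 · (2.69949e-05 − 0.00583090) = 8.06098e-06.

S_2 ≈ 111.193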